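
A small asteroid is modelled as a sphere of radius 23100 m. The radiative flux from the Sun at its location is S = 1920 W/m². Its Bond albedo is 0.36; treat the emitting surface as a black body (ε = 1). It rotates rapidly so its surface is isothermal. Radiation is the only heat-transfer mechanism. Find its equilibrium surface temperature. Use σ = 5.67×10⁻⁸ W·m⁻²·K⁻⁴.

At equilibrium, absorbed power = emitted power.
Absorbing cross-section = πr² = 1.676×10⁹ m²; emitting surface = 4πr² = 6.706×10⁹ m² (ratio 4).
(1−a)S·A_cross = εσ·A_surf·T⁴  ⇒  T⁴ = (1−a)S/(4σ).
T⁴ = 0.640·1920/(4·5.67×10⁻⁸) = 5.418×10⁹ K⁴.
T = (5.418×10⁹)^(1/4).

T ≈ 271 K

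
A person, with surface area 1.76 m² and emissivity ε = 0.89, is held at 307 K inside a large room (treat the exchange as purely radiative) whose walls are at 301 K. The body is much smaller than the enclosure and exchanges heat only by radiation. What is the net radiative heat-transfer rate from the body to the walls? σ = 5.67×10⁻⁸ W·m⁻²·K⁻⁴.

For a small grey body in a large enclosure: P_net = εσA(T_body⁴ − T_wall⁴).
A = 1.76 m²; T_body⁴ − T_wall⁴ = 8.883×10⁹ − 8.209×10⁹ = 6.743×10⁸ K⁴.
|P_net| = 0.89·5.67×10⁻⁸·1.760·6.743×10⁸.

P_net ≈ 59.9 W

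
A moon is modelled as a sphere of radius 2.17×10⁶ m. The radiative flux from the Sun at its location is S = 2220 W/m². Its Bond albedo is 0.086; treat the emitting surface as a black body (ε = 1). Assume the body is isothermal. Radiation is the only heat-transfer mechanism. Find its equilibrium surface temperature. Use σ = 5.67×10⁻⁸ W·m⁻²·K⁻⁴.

T ≈ 308 K

At equilibrium, absorbed power = emitted power.
Absorbing cross-section = πr² = 1.479×10¹³ m²; emitting surface = 4πr² = 5.917×10¹³ m² (ratio 4).
(1−a)S·A_cross = εσ·A_surf·T⁴  ⇒  T⁴ = (1−a)S/(4σ).
T⁴ = 0.914·2220/(4·5.67×10⁻⁸) = 8.947×10⁹ K⁴.
T = (8.947×10⁹)^(1/4).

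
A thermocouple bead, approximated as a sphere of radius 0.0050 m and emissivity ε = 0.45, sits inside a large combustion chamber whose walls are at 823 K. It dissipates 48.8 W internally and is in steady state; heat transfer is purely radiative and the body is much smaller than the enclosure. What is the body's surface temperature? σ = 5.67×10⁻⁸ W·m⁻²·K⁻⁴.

T ≈ 1600 K

For a small grey body in a large enclosure, net radiated power = εσA(T⁴ − T_w⁴).
Steady state: P = εσA(T⁴ − T_w⁴) with A = 4πr² = 3.142×10⁻⁴ m².
T⁴ = P/(εσA) + T_w⁴ = 48.8/(0.45·5.67×10⁻⁸·3.142×10⁻⁴) + (823)⁴
    = 6.088×10¹² + 4.588×10¹¹ = 6.547×10¹² K⁴.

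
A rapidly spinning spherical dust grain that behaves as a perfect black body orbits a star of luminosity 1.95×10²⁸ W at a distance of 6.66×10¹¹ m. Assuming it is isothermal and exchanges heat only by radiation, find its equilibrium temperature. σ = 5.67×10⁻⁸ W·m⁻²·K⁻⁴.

First find the stellar flux at distance d: S = L/(4πd²) = 1.95×10²⁸/(4π·(6.66×10¹¹)²) = 3498 W/m².
For an isothermal sphere, absorbed (1−a)S·πr² = emitted σ·4πr²·T⁴, so T⁴ = (1−a)S/(4σ).
T⁴ = 1.00·3498/(4·5.67×10⁻⁸) = 1.543×10¹⁰ K⁴.

T ≈ 352 K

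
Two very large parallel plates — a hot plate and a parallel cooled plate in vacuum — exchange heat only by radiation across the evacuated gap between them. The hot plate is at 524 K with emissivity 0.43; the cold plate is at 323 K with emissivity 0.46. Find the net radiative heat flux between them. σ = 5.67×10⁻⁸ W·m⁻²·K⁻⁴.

For two infinite grey parallel plates, q = σ(T₁⁴ − T₂⁴)/(1/ε₁ + 1/ε₂ − 1).
T₁⁴ − T₂⁴ = 7.539×10¹⁰ − 1.088×10¹⁰ = 6.451×10¹⁰ K⁴.
1/ε₁ + 1/ε₂ − 1 = 2.326 + 2.174 − 1 = 3.499.
q = 5.67×10⁻⁸ × 6.451×10¹⁰ / 3.499.

q ≈ 1050 W/m²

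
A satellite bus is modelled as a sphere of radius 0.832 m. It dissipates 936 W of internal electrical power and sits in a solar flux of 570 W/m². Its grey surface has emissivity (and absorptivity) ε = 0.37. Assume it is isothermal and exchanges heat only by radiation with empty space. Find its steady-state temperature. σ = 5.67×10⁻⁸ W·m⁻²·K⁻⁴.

T ≈ 296 K

At steady state, absorbed solar power + internal power = radiated power.
Absorbed: α·S·A_cross = 0.37·570·2.175 = 458.6 W (cross-section πr²).
Total input = 458.6 + 936 = 1395 W.
Radiated: εσ·A_surf·T⁴ with A_surf = 4πr² = 8.699 m².
T⁴ = 1395/(0.37·5.67×10⁻⁸·8.699) = 7.642×10⁹ K⁴.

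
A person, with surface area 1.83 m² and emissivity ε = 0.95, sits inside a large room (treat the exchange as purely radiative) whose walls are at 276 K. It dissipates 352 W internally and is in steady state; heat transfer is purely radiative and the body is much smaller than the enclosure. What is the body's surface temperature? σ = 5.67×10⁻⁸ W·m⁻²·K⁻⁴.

For a small grey body in a large enclosure, net radiated power = εσA(T⁴ − T_w⁴).
Steady state: P = εσA(T⁴ − T_w⁴) with A = 1.83 m².
T⁴ = P/(εσA) + T_w⁴ = 352/(0.95·5.67×10⁻⁸·1.830) + (276)⁴
    = 3.571×10⁹ + 5.803×10⁹ = 9.374×10⁹ K⁴.

T ≈ 311 K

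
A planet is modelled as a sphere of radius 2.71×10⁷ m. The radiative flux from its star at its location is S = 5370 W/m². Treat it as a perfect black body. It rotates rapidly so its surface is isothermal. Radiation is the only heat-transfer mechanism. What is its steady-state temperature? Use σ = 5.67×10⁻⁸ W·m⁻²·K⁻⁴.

At equilibrium, absorbed power = emitted power.
Absorbing cross-section = πr² = 2.307×10¹⁵ m²; emitting surface = 4πr² = 9.229×10¹⁵ m² (ratio 4).
S·A_cross = εσ·A_surf·T⁴  ⇒  T⁴ = S/(4σ).
T⁴ = 1.00·5370/(4·5.67×10⁻⁸) = 2.368×10¹⁰ K⁴.
T = (2.368×10¹⁰)^(1/4).

T ≈ 392 K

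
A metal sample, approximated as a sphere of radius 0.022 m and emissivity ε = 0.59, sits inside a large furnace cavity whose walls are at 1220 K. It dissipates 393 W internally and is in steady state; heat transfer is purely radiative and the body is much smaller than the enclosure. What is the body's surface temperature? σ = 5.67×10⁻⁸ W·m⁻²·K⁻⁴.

T ≈ 1430 K

For a small grey body in a large enclosure, net radiated power = εσA(T⁴ − T_w⁴).
Steady state: P = εσA(T⁴ − T_w⁴) with A = 4πr² = 0.006082 m².
T⁴ = P/(εσA) + T_w⁴ = 393/(0.59·5.67×10⁻⁸·0.006082) + (1220)⁴
    = 1.932×10¹² + 2.215×10¹² = 4.147×10¹² K⁴.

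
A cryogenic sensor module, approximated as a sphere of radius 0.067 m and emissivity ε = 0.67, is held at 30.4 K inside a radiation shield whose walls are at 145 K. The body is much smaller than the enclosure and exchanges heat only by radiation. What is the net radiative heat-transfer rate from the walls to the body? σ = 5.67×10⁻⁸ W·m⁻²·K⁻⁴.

P_net ≈ 0.945 W

For a small grey body in a large enclosure: P_net = εσA(T_body⁴ − T_wall⁴).
A = 4πr² = 0.05641 m²; T_body⁴ − T_wall⁴ = 8.541×10⁵ − 4.421×10⁸ = -4.412×10⁸ K⁴.
|P_net| = 0.67·5.67×10⁻⁸·0.05641·4.412×10⁸.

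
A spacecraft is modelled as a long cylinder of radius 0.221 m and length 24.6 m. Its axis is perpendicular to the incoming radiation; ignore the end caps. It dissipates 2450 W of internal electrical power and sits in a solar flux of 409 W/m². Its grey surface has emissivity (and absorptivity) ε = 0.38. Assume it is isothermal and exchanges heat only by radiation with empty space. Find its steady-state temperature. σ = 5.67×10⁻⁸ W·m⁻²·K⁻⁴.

T ≈ 274 K

At steady state, absorbed solar power + internal power = radiated power.
Absorbed: α·S·A_cross = 0.38·409·10.87 = 1690 W (cross-section 2rL).
Total input = 1690 + 2450 = 4140 W.
Radiated: εσ·A_surf·T⁴ with A_surf = 2πrL = 34.16 m².
T⁴ = 4140/(0.38·5.67×10⁻⁸·34.16) = 5.625×10⁹ K⁴.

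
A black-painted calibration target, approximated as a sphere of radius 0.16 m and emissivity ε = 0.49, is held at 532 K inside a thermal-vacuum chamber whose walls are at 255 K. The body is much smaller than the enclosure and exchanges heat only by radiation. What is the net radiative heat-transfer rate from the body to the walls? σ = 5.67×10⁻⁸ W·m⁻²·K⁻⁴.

For a small grey body in a large enclosure: P_net = εσA(T_body⁴ − T_wall⁴).
A = 4πr² = 0.3217 m²; T_body⁴ − T_wall⁴ = 8.010×10¹⁰ − 4.228×10⁹ = 7.587×10¹⁰ K⁴.
|P_net| = 0.49·5.67×10⁻⁸·0.3217·7.587×10¹⁰.

P_net ≈ 678 W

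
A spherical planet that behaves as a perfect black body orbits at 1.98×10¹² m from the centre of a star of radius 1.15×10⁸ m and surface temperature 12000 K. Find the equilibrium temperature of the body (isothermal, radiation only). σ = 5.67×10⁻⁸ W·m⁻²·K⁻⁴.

T ≈ 64.7 K

The star's surface emits σT_*⁴; at distance d the flux is S = σT_*⁴(R_*/d)².
S = 5.67×10⁻⁸·(12000)⁴·(1.15×10⁸/1.98×10¹²)² = 3.966 W/m².
For an isothermal sphere T⁴ = (1−a)S/(4σ) = 1.749×10⁷ K⁴.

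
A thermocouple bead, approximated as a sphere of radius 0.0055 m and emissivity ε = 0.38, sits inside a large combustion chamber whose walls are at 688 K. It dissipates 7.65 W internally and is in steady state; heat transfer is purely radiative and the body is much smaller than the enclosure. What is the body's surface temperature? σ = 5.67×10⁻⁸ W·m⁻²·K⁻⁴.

T ≈ 1040 K

For a small grey body in a large enclosure, net radiated power = εσA(T⁴ − T_w⁴).
Steady state: P = εσA(T⁴ − T_w⁴) with A = 4πr² = 3.801×10⁻⁴ m².
T⁴ = P/(εσA) + T_w⁴ = 7.65/(0.38·5.67×10⁻⁸·3.801×10⁻⁴) + (688)⁴
    = 9.340×10¹¹ + 2.241×10¹¹ = 1.158×10¹² K⁴.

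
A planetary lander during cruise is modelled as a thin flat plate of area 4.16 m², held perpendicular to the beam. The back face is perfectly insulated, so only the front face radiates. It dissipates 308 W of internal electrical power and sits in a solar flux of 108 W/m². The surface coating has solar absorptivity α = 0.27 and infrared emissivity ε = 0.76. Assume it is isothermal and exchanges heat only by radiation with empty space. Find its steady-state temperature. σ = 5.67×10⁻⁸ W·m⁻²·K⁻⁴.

At steady state, absorbed solar power + internal power = radiated power.
Absorbed: α·S·A_cross = 0.27·108·4.160 = 121.3 W (cross-section A).
Total input = 121.3 + 308 = 429.3 W.
Radiated: εσ·A_surf·T⁴ with A_surf = A = 4.160 m².
T⁴ = 429.3/(0.76·5.67×10⁻⁸·4.160) = 2.395×10⁹ K⁴.

T ≈ 221 K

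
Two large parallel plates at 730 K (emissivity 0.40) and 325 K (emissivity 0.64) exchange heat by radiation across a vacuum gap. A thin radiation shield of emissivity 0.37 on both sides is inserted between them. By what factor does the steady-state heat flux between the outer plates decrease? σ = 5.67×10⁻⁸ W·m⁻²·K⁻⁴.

factor ≈ 2.44

Without shield: q₀ = σΔ(T⁴)/(1/ε₁+1/ε₂−1) with denominator 3.062.
With shield the two gaps are in series; the resistances add: (1/ε₁+1/ε_s−1)+(1/ε_s+1/ε₂−1) = 4.203+3.265 = 7.468.
Heat-flux ratio q₀/q = 7.468/3.062.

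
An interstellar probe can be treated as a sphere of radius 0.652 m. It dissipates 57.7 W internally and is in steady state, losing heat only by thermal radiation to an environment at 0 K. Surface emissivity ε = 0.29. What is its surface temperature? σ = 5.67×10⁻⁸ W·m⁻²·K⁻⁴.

T ≈ 160 K

Steady state: internal power = radiated power, P = εσA T⁴.
Radiating area A = 4πr² = 5.342 m².
T⁴ = P/(εσA) = 57.7/(0.29·5.67×10⁻⁸·5.342) = 6.569×10⁸ K⁴.
T = (6.569×10⁸)^(1/4).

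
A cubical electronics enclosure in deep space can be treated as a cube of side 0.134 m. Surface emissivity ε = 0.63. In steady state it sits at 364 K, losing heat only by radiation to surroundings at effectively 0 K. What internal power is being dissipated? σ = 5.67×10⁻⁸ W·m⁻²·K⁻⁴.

Steady state: P = εσA T⁴.
A = 6L² = 0.1077 m²; T⁴ = (364)⁴ = 1.756×10¹⁰ K⁴.
P = 0.63 × 5.67×10⁻⁸ × 0.1077 × 1.756×10¹⁰.

P ≈ 67.6 W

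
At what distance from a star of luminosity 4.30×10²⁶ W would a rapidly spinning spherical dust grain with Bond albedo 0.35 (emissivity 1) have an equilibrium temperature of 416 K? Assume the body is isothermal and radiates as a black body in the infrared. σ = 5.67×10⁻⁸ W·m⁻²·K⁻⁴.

For an isothermal black-emitting sphere, (1−a)S·πr² = σ·4πr²·T⁴ ⇒ S = 4σT⁴/(1−a).
S = 4·5.67×10⁻⁸·(416)⁴/0.650 = 10450 W/m².
Flux falls as S = L/(4πd²), so d = √(L/(4πS)) = √(4.30×10²⁶/(4π·10450)).

d ≈ 5.72×10¹⁰ m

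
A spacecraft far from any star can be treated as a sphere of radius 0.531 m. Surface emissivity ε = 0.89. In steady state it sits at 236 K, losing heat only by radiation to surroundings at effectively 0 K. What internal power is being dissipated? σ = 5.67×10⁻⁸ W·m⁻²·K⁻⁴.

Steady state: P = εσA T⁴.
A = 4πr² = 3.543 m²; T⁴ = (236)⁴ = 3.102×10⁹ K⁴.
P = 0.89 × 5.67×10⁻⁸ × 3.543 × 3.102×10⁹.

P ≈ 555 W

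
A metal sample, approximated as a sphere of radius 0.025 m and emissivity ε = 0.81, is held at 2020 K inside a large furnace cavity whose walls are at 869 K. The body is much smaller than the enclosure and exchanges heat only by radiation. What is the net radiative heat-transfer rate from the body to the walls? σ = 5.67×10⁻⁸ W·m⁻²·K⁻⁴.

For a small grey body in a large enclosure: P_net = εσA(T_body⁴ − T_wall⁴).
A = 4πr² = 0.007854 m²; T_body⁴ − T_wall⁴ = 1.665×10¹³ − 5.703×10¹¹ = 1.608×10¹³ K⁴.
|P_net| = 0.81·5.67×10⁻⁸·0.007854·1.608×10¹³.

P_net ≈ 5800 W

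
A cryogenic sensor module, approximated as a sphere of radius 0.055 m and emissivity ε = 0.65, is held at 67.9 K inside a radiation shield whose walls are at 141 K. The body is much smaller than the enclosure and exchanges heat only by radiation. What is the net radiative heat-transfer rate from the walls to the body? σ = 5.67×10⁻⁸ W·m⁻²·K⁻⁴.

P_net ≈ 0.524 W

For a small grey body in a large enclosure: P_net = εσA(T_body⁴ − T_wall⁴).
A = 4πr² = 0.03801 m²; T_body⁴ − T_wall⁴ = 2.126×10⁷ − 3.953×10⁸ = -3.740×10⁸ K⁴.
|P_net| = 0.65·5.67×10⁻⁸·0.03801·3.740×10⁸.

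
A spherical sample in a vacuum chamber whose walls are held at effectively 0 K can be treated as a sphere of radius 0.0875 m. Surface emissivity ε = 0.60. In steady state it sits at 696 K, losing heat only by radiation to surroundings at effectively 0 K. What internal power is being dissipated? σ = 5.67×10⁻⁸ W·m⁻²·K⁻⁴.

P ≈ 768 W

Steady state: P = εσA T⁴.
A = 4πr² = 0.09621 m²; T⁴ = (696)⁴ = 2.347×10¹¹ K⁴.
P = 0.60 × 5.67×10⁻⁸ × 0.09621 × 2.347×10¹¹.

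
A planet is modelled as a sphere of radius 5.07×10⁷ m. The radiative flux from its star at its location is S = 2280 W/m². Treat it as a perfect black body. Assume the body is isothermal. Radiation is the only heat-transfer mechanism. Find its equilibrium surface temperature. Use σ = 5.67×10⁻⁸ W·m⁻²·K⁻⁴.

T ≈ 317 K

At equilibrium, absorbed power = emitted power.
Absorbing cross-section = πr² = 8.075×10¹⁵ m²; emitting surface = 4πr² = 3.230×10¹⁶ m² (ratio 4).
S·A_cross = εσ·A_surf·T⁴  ⇒  T⁴ = S/(4σ).
T⁴ = 1.00·2280/(4·5.67×10⁻⁸) = 1.005×10¹⁰ K⁴.
T = (1.005×10¹⁰)^(1/4).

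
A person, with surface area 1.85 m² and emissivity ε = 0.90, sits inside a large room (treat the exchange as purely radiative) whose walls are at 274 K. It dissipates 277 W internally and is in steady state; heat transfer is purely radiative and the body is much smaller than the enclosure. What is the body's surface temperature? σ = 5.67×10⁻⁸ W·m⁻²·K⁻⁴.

T ≈ 304 K

For a small grey body in a large enclosure, net radiated power = εσA(T⁴ − T_w⁴).
Steady state: P = εσA(T⁴ − T_w⁴) with A = 1.85 m².
T⁴ = P/(εσA) + T_w⁴ = 277/(0.90·5.67×10⁻⁸·1.850) + (274)⁴
    = 2.934×10⁹ + 5.636×10⁹ = 8.571×10⁹ K⁴.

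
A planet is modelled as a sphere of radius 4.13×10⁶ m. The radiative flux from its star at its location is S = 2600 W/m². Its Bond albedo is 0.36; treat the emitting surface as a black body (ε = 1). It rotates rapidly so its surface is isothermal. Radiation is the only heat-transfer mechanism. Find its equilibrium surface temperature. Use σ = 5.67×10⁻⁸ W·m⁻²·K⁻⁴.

At equilibrium, absorbed power = emitted power.
Absorbing cross-section = πr² = 5.359×10¹³ m²; emitting surface = 4πr² = 2.143×10¹⁴ m² (ratio 4).
(1−a)S·A_cross = εσ·A_surf·T⁴  ⇒  T⁴ = (1−a)S/(4σ).
T⁴ = 0.640·2600/(4·5.67×10⁻⁸) = 7.337×10⁹ K⁴.
T = (7.337×10⁹)^(1/4).

T ≈ 293 K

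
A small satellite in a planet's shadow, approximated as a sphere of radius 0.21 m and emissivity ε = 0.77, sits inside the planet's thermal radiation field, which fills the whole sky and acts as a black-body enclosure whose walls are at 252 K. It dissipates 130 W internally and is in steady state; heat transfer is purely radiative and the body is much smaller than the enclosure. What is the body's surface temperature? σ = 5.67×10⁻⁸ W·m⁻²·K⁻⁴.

For a small grey body in a large enclosure, net radiated power = εσA(T⁴ − T_w⁴).
Steady state: P = εσA(T⁴ − T_w⁴) with A = 4πr² = 0.5542 m².
T⁴ = P/(εσA) + T_w⁴ = 130/(0.77·5.67×10⁻⁸·0.5542) + (252)⁴
    = 5.373×10⁹ + 4.033×10⁹ = 9.406×10⁹ K⁴.

T ≈ 311 K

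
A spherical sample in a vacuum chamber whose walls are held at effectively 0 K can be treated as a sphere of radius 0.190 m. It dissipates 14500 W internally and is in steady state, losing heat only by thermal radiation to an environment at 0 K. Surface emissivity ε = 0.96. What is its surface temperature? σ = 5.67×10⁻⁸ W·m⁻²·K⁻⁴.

T ≈ 875 K

Steady state: internal power = radiated power, P = εσA T⁴.
Radiating area A = 4πr² = 0.4536 m².
T⁴ = P/(εσA) = 14500/(0.96·5.67×10⁻⁸·0.4536) = 5.872×10¹¹ K⁴.
T = (5.872×10¹¹)^(1/4).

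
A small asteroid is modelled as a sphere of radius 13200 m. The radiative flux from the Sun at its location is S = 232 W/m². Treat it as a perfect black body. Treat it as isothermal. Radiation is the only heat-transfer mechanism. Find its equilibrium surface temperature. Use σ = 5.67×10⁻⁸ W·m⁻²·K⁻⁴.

At equilibrium, absorbed power = emitted power.
Absorbing cross-section = πr² = 5.474×10⁸ m²; emitting surface = 4πr² = 2.190×10⁹ m² (ratio 4).
S·A_cross = εσ·A_surf·T⁴  ⇒  T⁴ = S/(4σ).
T⁴ = 1.00·232/(4·5.67×10⁻⁸) = 1.023×10⁹ K⁴.
T = (1.023×10⁹)^(1/4).

T ≈ 179 K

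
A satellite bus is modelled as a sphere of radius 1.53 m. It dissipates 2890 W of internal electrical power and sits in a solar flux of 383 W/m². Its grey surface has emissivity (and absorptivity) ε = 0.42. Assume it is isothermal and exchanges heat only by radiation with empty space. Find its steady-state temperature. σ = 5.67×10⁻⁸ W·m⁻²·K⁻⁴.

T ≈ 276 K

At steady state, absorbed solar power + internal power = radiated power.
Absorbed: α·S·A_cross = 0.42·383·7.354 = 1183 W (cross-section πr²).
Total input = 1183 + 2890 = 4073 W.
Radiated: εσ·A_surf·T⁴ with A_surf = 4πr² = 29.42 m².
T⁴ = 4073/(0.42·5.67×10⁻⁸·29.42) = 5.814×10⁹ K⁴.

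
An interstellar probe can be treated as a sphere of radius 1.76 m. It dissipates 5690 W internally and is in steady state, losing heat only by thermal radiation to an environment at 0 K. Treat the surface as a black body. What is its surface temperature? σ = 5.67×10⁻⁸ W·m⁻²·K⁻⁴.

Steady state: internal power = radiated power, P = εσA T⁴.
Radiating area A = 4πr² = 38.93 m².
T⁴ = P/(εσA) = 5690/(1.0·5.67×10⁻⁸·38.93) = 2.578×10⁹ K⁴.
T = (2.578×10⁹)^(1/4).

T ≈ 225 K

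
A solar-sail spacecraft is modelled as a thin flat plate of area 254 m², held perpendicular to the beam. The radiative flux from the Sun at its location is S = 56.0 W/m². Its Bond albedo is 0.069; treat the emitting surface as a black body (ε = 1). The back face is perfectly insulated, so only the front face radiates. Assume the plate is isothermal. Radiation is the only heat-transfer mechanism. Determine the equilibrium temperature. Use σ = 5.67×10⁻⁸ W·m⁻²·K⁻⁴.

At equilibrium, absorbed power = emitted power.
Absorbing cross-section = A = 254.0 m²; emitting surface = A = 254.0 m² (ratio 1).
(1−a)S·A_cross = εσ·A_surf·T⁴  ⇒  T⁴ = (1−a)S/(1σ).
T⁴ = 0.931·56.0/(1·5.67×10⁻⁸) = 9.195×10⁸ K⁴.
T = (9.195×10⁸)^(1/4).

T ≈ 174 K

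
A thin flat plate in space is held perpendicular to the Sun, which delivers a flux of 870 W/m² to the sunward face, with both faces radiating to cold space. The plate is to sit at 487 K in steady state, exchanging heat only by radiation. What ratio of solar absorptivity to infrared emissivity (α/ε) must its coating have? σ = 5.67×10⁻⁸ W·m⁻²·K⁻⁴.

α/ε ≈ 7.33

Balance: αS·A = εσ·2A·T⁴ ⇒ α/ε = 2σT⁴/S.
α/ε = 2·5.67×10⁻⁸·(487)⁴/870 = 2·5.67×10⁻⁸·5.625×10¹⁰/870.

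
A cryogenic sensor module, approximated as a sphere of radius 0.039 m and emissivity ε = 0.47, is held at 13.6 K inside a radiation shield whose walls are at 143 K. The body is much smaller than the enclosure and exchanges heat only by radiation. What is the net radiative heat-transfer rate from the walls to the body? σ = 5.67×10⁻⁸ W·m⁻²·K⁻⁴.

For a small grey body in a large enclosure: P_net = εσA(T_body⁴ − T_wall⁴).
A = 4πr² = 0.01911 m²; T_body⁴ − T_wall⁴ = 34210 − 4.182×10⁸ = -4.181×10⁸ K⁴.
|P_net| = 0.47·5.67×10⁻⁸·0.01911·4.181×10⁸.

P_net ≈ 0.213 W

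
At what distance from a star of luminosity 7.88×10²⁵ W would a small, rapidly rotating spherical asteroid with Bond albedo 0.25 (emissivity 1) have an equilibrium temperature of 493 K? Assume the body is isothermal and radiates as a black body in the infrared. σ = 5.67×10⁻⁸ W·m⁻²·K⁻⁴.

d ≈ 1.87×10¹⁰ m

For an isothermal black-emitting sphere, (1−a)S·πr² = σ·4πr²·T⁴ ⇒ S = 4σT⁴/(1−a).
S = 4·5.67×10⁻⁸·(493)⁴/0.750 = 17860 W/m².
Flux falls as S = L/(4πd²), so d = √(L/(4πS)) = √(7.88×10²⁵/(4π·17860)).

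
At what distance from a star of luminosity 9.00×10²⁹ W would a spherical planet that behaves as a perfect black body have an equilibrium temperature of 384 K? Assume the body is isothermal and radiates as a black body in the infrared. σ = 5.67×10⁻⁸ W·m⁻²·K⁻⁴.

d ≈ 3.81×10¹² m

For an isothermal black-emitting sphere, (1−a)S·πr² = σ·4πr²·T⁴ ⇒ S = 4σT⁴/(1−a).
S = 4·5.67×10⁻⁸·(384)⁴/1.00 = 4931 W/m².
Flux falls as S = L/(4πd²), so d = √(L/(4πS)) = √(9.00×10²⁹/(4π·4931)).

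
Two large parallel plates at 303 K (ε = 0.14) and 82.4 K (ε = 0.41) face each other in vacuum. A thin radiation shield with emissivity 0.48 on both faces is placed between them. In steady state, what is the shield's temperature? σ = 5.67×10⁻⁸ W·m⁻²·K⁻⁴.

In steady state the net flux on the hot side equals that on the cold side.
σ(T₁⁴−T_s⁴)/D₁ = σ(T_s⁴−T₂⁴)/D₂, with D₁ = 1/ε₁+1/ε_s−1 = 8.226, D₂ = 1/ε_s+1/ε₂−1 = 3.522.
Solve for T_s⁴: T_s⁴ = (D₂·T₁⁴ + D₁·T₂⁴)/(D₁+D₂) = 2.559×10⁹ K⁴.

T_s ≈ 225 K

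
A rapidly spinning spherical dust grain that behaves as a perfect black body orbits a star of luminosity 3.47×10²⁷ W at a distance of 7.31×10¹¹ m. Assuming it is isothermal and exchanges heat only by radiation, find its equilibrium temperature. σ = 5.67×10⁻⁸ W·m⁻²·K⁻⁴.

First find the stellar flux at distance d: S = L/(4πd²) = 3.47×10²⁷/(4π·(7.31×10¹¹)²) = 516.8 W/m².
For an isothermal sphere, absorbed (1−a)S·πr² = emitted σ·4πr²·T⁴, so T⁴ = (1−a)S/(4σ).
T⁴ = 1.00·516.8/(4·5.67×10⁻⁸) = 2.278×10⁹ K⁴.

T ≈ 218 K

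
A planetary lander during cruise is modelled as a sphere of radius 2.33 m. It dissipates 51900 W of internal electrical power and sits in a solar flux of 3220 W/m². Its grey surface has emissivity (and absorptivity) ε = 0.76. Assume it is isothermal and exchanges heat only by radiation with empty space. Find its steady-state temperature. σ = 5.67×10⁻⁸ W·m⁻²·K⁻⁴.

T ≈ 422 K

At steady state, absorbed solar power + internal power = radiated power.
Absorbed: α·S·A_cross = 0.76·3220·17.06 = 41740 W (cross-section πr²).
Total input = 41740 + 51900 = 93640 W.
Radiated: εσ·A_surf·T⁴ with A_surf = 4πr² = 68.22 m².
T⁴ = 93640/(0.76·5.67×10⁻⁸·68.22) = 3.185×10¹⁰ K⁴.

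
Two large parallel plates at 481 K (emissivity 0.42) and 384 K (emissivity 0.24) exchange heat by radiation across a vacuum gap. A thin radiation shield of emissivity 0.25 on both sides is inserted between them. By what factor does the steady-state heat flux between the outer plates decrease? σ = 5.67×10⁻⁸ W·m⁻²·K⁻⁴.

factor ≈ 2.26

Without shield: q₀ = σΔ(T⁴)/(1/ε₁+1/ε₂−1) with denominator 5.548.
With shield the two gaps are in series; the resistances add: (1/ε₁+1/ε_s−1)+(1/ε_s+1/ε₂−1) = 5.381+7.167 = 12.55.
Heat-flux ratio q₀/q = 12.55/5.548.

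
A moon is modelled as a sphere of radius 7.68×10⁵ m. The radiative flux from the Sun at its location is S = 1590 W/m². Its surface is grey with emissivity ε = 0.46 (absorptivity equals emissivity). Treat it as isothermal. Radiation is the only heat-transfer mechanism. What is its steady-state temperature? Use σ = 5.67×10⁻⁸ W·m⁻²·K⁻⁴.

T ≈ 289 K

At equilibrium, absorbed power = emitted power.
Absorbing cross-section = πr² = 1.853×10¹² m²; emitting surface = 4πr² = 7.412×10¹² m² (ratio 4).
εS·A_cross = εσ·A_surf·T⁴  ⇒  T⁴ = S/(4σ)   (ε cancels).
T⁴ = 1590/(4·5.67×10⁻⁸) = 7.011×10⁹ K⁴.
T = (7.011×10⁹)^(1/4).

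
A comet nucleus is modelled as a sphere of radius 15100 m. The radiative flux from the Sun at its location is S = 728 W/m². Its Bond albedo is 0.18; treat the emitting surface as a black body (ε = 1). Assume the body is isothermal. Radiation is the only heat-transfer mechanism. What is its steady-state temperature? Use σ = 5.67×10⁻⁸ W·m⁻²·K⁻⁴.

At equilibrium, absorbed power = emitted power.
Absorbing cross-section = πr² = 7.163×10⁸ m²; emitting surface = 4πr² = 2.865×10⁹ m² (ratio 4).
(1−a)S·A_cross = εσ·A_surf·T⁴  ⇒  T⁴ = (1−a)S/(4σ).
T⁴ = 0.820·728/(4·5.67×10⁻⁸) = 2.632×10⁹ K⁴.
T = (2.632×10⁹)^(1/4).

T ≈ 227 K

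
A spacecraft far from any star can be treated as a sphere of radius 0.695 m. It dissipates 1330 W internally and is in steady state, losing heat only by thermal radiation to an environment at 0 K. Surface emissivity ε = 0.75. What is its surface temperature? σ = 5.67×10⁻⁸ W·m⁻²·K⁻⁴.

T ≈ 268 K

Steady state: internal power = radiated power, P = εσA T⁴.
Radiating area A = 4πr² = 6.070 m².
T⁴ = P/(εσA) = 1330/(0.75·5.67×10⁻⁸·6.070) = 5.153×10⁹ K⁴.
T = (5.153×10⁹)^(1/4).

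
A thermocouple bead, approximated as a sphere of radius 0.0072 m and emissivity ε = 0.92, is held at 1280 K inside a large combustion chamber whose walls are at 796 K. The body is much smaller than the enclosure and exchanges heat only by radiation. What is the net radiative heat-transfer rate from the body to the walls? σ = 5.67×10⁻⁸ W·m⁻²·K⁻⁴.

For a small grey body in a large enclosure: P_net = εσA(T_body⁴ − T_wall⁴).
A = 4πr² = 6.514×10⁻⁴ m²; T_body⁴ − T_wall⁴ = 2.684×10¹² − 4.015×10¹¹ = 2.283×10¹² K⁴.
|P_net| = 0.92·5.67×10⁻⁸·6.514×10⁻⁴·2.283×10¹².

P_net ≈ 77.6 W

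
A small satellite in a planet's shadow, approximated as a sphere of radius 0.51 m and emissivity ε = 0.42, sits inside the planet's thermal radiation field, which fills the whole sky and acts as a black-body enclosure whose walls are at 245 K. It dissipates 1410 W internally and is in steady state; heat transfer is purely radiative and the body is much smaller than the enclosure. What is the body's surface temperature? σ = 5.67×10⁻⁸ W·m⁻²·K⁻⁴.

For a small grey body in a large enclosure, net radiated power = εσA(T⁴ − T_w⁴).
Steady state: P = εσA(T⁴ − T_w⁴) with A = 4πr² = 3.269 m².
T⁴ = P/(εσA) + T_w⁴ = 1410/(0.42·5.67×10⁻⁸·3.269) + (245)⁴
    = 1.811×10¹⁰ + 3.603×10⁹ = 2.172×10¹⁰ K⁴.

T ≈ 384 K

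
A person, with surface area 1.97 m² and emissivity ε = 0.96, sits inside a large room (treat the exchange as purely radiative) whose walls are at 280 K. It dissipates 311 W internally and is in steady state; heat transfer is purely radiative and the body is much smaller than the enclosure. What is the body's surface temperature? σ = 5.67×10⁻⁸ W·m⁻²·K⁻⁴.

For a small grey body in a large enclosure, net radiated power = εσA(T⁴ − T_w⁴).
Steady state: P = εσA(T⁴ − T_w⁴) with A = 1.97 m².
T⁴ = P/(εσA) + T_w⁴ = 311/(0.96·5.67×10⁻⁸·1.970) + (280)⁴
    = 2.900×10⁹ + 6.147×10⁹ = 9.047×10⁹ K⁴.

T ≈ 308 K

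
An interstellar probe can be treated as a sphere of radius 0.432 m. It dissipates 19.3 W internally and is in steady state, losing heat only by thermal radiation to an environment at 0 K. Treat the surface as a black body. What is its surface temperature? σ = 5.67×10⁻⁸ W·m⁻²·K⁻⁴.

T ≈ 110 K

Steady state: internal power = radiated power, P = εσA T⁴.
Radiating area A = 4πr² = 2.345 m².
T⁴ = P/(εσA) = 19.3/(1.0·5.67×10⁻⁸·2.345) = 1.451×10⁸ K⁴.
T = (1.451×10⁸)^(1/4).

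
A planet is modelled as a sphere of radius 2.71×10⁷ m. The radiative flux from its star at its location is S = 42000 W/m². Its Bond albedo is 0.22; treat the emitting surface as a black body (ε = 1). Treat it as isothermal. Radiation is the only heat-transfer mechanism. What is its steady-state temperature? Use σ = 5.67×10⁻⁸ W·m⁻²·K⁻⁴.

T ≈ 616 K

At equilibrium, absorbed power = emitted power.
Absorbing cross-section = πr² = 2.307×10¹⁵ m²; emitting surface = 4πr² = 9.229×10¹⁵ m² (ratio 4).
(1−a)S·A_cross = εσ·A_surf·T⁴  ⇒  T⁴ = (1−a)S/(4σ).
T⁴ = 0.780·42000/(4·5.67×10⁻⁸) = 1.444×10¹¹ K⁴.
T = (1.444×10¹¹)^(1/4).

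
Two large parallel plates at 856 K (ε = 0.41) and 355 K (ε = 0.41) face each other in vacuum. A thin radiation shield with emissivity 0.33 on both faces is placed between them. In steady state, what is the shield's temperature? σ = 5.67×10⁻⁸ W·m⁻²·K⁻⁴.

T_s ≈ 725 K

In steady state the net flux on the hot side equals that on the cold side.
σ(T₁⁴−T_s⁴)/D₁ = σ(T_s⁴−T₂⁴)/D₂, with D₁ = 1/ε₁+1/ε_s−1 = 4.469, D₂ = 1/ε_s+1/ε₂−1 = 4.469.
Solve for T_s⁴: T_s⁴ = (D₂·T₁⁴ + D₁·T₂⁴)/(D₁+D₂) = 2.764×10¹¹ K⁴.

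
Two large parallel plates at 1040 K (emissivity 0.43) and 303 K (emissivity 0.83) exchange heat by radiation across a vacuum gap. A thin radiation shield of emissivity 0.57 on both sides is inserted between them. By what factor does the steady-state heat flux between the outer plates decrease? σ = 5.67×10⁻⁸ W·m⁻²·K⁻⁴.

factor ≈ 1.99

Without shield: q₀ = σΔ(T⁴)/(1/ε₁+1/ε₂−1) with denominator 2.530.
With shield the two gaps are in series; the resistances add: (1/ε₁+1/ε_s−1)+(1/ε_s+1/ε₂−1) = 3.080+1.959 = 5.039.
Heat-flux ratio q₀/q = 5.039/2.530.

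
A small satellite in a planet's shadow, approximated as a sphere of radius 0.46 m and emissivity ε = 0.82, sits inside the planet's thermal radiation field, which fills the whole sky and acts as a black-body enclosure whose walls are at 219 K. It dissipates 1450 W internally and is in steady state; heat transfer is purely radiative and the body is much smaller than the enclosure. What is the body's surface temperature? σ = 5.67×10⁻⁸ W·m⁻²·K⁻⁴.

T ≈ 344 K

For a small grey body in a large enclosure, net radiated power = εσA(T⁴ − T_w⁴).
Steady state: P = εσA(T⁴ − T_w⁴) with A = 4πr² = 2.659 m².
T⁴ = P/(εσA) + T_w⁴ = 1450/(0.82·5.67×10⁻⁸·2.659) + (219)⁴
    = 1.173×10¹⁰ + 2.300×10⁹ = 1.403×10¹⁰ K⁴.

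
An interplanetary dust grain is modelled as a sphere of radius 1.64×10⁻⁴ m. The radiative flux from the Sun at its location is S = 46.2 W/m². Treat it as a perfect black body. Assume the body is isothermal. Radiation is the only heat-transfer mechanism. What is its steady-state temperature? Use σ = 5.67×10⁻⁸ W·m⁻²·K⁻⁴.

At equilibrium, absorbed power = emitted power.
Absorbing cross-section = πr² = 8.450×10⁻⁸ m²; emitting surface = 4πr² = 3.380×10⁻⁷ m² (ratio 4).
S·A_cross = εσ·A_surf·T⁴  ⇒  T⁴ = S/(4σ).
T⁴ = 1.00·46.2/(4·5.67×10⁻⁸) = 2.037×10⁸ K⁴.
T = (2.037×10⁸)^(1/4).

T ≈ 119 K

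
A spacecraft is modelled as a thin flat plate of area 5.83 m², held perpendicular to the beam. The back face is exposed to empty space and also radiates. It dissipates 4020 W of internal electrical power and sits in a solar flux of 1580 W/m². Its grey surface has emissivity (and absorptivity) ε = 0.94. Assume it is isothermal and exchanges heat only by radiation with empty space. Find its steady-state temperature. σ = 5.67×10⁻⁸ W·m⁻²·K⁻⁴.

T ≈ 378 K

At steady state, absorbed solar power + internal power = radiated power.
Absorbed: α·S·A_cross = 0.94·1580·5.830 = 8659 W (cross-section A).
Total input = 8659 + 4020 = 12680 W.
Radiated: εσ·A_surf·T⁴ with A_surf = 2A = 11.66 m².
T⁴ = 12680/(0.94·5.67×10⁻⁸·11.66) = 2.040×10¹⁰ K⁴.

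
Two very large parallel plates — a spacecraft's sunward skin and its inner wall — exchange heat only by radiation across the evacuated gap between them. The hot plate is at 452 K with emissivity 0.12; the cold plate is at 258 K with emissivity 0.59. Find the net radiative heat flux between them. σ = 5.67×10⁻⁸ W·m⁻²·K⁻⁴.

q ≈ 234 W/m²

For two infinite grey parallel plates, q = σ(T₁⁴ − T₂⁴)/(1/ε₁ + 1/ε₂ − 1).
T₁⁴ − T₂⁴ = 4.174×10¹⁰ − 4.431×10⁹ = 3.731×10¹⁰ K⁴.
1/ε₁ + 1/ε₂ − 1 = 8.333 + 1.695 − 1 = 9.028.
q = 5.67×10⁻⁸ × 3.731×10¹⁰ / 9.028.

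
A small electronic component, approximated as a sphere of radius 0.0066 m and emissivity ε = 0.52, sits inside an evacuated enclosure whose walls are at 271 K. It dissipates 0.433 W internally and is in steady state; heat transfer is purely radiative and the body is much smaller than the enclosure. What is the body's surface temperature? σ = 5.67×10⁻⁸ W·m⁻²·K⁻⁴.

For a small grey body in a large enclosure, net radiated power = εσA(T⁴ − T_w⁴).
Steady state: P = εσA(T⁴ − T_w⁴) with A = 4πr² = 5.474×10⁻⁴ m².
T⁴ = P/(εσA) + T_w⁴ = 0.433/(0.52·5.67×10⁻⁸·5.474×10⁻⁴) + (271)⁴
    = 2.683×10¹⁰ + 5.394×10⁹ = 3.222×10¹⁰ K⁴.

T ≈ 424 K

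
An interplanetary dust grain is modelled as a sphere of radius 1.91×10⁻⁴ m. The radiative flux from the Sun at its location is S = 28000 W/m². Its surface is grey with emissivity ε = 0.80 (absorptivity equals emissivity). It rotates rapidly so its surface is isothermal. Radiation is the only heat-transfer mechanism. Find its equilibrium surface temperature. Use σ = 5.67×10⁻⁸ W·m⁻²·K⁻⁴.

T ≈ 593 K

At equilibrium, absorbed power = emitted power.
Absorbing cross-section = πr² = 1.146×10⁻⁷ m²; emitting surface = 4πr² = 4.584×10⁻⁷ m² (ratio 4).
εS·A_cross = εσ·A_surf·T⁴  ⇒  T⁴ = S/(4σ)   (ε cancels).
T⁴ = 28000/(4·5.67×10⁻⁸) = 1.235×10¹¹ K⁴.
T = (1.235×10¹¹)^(1/4).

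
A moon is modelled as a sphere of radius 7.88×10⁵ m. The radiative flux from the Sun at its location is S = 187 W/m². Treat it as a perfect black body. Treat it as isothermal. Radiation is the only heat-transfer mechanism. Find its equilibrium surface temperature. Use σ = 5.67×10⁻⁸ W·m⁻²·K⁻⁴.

At equilibrium, absorbed power = emitted power.
Absorbing cross-section = πr² = 1.951×10¹² m²; emitting surface = 4πr² = 7.803×10¹² m² (ratio 4).
S·A_cross = εσ·A_surf·T⁴  ⇒  T⁴ = S/(4σ).
T⁴ = 1.00·187/(4·5.67×10⁻⁸) = 8.245×10⁸ K⁴.
T = (8.245×10⁸)^(1/4).

T ≈ 169 K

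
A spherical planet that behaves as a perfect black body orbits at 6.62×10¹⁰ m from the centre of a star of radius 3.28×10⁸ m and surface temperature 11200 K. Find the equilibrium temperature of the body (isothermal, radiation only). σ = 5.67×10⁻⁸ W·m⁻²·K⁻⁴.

T ≈ 557 K

The star's surface emits σT_*⁴; at distance d the flux is S = σT_*⁴(R_*/d)².
S = 5.67×10⁻⁸·(11200)⁴·(3.28×10⁸/6.62×10¹⁰)² = 21900 W/m².
For an isothermal sphere T⁴ = (1−a)S/(4σ) = 9.657×10¹⁰ K⁴.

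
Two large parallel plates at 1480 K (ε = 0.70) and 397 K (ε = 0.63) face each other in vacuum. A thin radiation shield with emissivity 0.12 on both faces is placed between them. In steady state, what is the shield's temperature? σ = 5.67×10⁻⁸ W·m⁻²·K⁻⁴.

In steady state the net flux on the hot side equals that on the cold side.
σ(T₁⁴−T_s⁴)/D₁ = σ(T_s⁴−T₂⁴)/D₂, with D₁ = 1/ε₁+1/ε_s−1 = 8.762, D₂ = 1/ε_s+1/ε₂−1 = 8.921.
Solve for T_s⁴: T_s⁴ = (D₂·T₁⁴ + D₁·T₂⁴)/(D₁+D₂) = 2.433×10¹² K⁴.

T_s ≈ 1250 K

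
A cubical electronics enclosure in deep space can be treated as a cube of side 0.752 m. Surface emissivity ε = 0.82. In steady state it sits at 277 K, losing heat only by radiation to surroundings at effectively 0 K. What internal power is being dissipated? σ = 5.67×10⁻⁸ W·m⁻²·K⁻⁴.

Steady state: P = εσA T⁴.
A = 6L² = 3.393 m²; T⁴ = (277)⁴ = 5.887×10⁹ K⁴.
P = 0.82 × 5.67×10⁻⁸ × 3.393 × 5.887×10⁹.

P ≈ 929 W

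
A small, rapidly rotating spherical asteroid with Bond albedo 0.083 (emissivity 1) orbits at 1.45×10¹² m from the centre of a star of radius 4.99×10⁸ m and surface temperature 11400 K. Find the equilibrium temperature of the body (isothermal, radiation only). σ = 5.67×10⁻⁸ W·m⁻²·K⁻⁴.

T ≈ 146 K

The star's surface emits σT_*⁴; at distance d the flux is S = σT_*⁴(R_*/d)².
S = 5.67×10⁻⁸·(11400)⁴·(4.99×10⁸/1.45×10¹²)² = 113.4 W/m².
For an isothermal sphere T⁴ = (1−a)S/(4σ) = 4.586×10⁸ K⁴.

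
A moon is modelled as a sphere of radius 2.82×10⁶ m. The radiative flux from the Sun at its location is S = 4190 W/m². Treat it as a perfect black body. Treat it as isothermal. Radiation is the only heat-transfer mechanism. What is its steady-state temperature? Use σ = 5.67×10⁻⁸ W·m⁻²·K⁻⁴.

At equilibrium, absorbed power = emitted power.
Absorbing cross-section = πr² = 2.498×10¹³ m²; emitting surface = 4πr² = 9.993×10¹³ m² (ratio 4).
S·A_cross = εσ·A_surf·T⁴  ⇒  T⁴ = S/(4σ).
T⁴ = 1.00·4190/(4·5.67×10⁻⁸) = 1.847×10¹⁰ K⁴.
T = (1.847×10¹⁰)^(1/4).

T ≈ 369 K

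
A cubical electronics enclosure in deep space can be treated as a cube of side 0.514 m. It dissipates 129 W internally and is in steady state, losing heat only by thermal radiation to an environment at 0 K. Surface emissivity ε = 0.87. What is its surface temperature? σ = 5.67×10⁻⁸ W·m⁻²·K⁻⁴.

T ≈ 202 K

Steady state: internal power = radiated power, P = εσA T⁴.
Radiating area A = 6L² = 1.585 m².
T⁴ = P/(εσA) = 129/(0.87·5.67×10⁻⁸·1.585) = 1.650×10⁹ K⁴.
T = (1.650×10⁹)^(1/4).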